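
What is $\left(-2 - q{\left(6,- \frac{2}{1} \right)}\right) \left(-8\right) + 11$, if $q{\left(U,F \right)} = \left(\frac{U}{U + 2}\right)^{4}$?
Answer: $\frac{945}{32} \approx 29.531$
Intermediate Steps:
$q{\left(U,F \right)} = \frac{U^{4}}{\left(2 + U\right)^{4}}$ ($q{\left(U,F \right)} = \left(\frac{U}{2 + U}\right)^{4} = \frac{U^{4}}{\left(2 + U\right)^{4}}$)
$\left(-2 - q{\left(6,- \frac{2}{1} \right)}\right) \left(-8\right) + 11 = \left(-2 - \frac{6^{4}}{\left(2 + 6\right)^{4}}\right) \left(-8\right) + 11 = \left(-2 - \frac{1296}{4096}\right) \left(-8\right) + 11 = \left(-2 - 1296 \cdot \frac{1}{4096}\right) \left(-8\right) + 11 = \left(-2 - \frac{81}{256}\right) \left(-8\right) + 11 = \left(- \frac{593}{256}\right) \left(-8\right) + 11 = \frac{593}{32} + 11 = \frac{945}{32}$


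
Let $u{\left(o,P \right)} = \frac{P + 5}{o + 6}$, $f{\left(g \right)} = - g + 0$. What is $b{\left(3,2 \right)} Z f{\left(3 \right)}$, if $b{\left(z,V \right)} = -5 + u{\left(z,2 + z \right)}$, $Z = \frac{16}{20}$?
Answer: $\frac{28}{3} \approx 9.3333$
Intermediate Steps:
$f{\left(g \right)} = - g$
$Z = \frac{4}{5}$ ($Z = 16 \cdot \frac{1}{20} = \frac{4}{5} \approx 0.8$)
$u{\left(o,P \right)} = \frac{5 + P}{6 + o}$
$b{\left(z,V \right)} = -5 + \frac{7 + z}{6 + z}$ ($b{\left(z,V \right)} = -5 + \frac{5 + \left(2 + z\right)}{6 + z} = -5 + \frac{7 + z}{6 + z}$)
$b{\left(3,2 \right)} Z f{\left(3 \right)} = \frac{-23 - 12}{6 + 3} \cdot \frac{4}{5} \left(\left(-1\right) 3\right) = \frac{-23 - 12}{9} \cdot \frac{4}{5} \left(-3\right) = \frac{1}{9} \left(-35\right) \frac{4}{5} \left(-3\right) = \left(- \frac{35}{9}\right) \frac{4}{5} \left(-3\right) = \left(- \frac{28}{9}\right) \left(-3\right) = \frac{28}{3}$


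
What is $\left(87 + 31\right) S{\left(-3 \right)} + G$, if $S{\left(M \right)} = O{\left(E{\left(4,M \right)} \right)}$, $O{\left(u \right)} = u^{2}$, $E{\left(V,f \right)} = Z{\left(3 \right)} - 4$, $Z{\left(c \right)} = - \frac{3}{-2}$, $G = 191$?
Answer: $\frac{1857}{2} \approx 928.5$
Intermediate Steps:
$Z{\left(c \right)} = \frac{3}{2}$ ($Z{\left(c \right)} = \left(-3\right) \left(- \frac{1}{2}\right) = \frac{3}{2}$)
$E{\left(V,f \right)} = - \frac{5}{2}$ ($E{\left(V,f \right)} = \frac{3}{2} - 4 = - \frac{5}{2}$)
$S{\left(M \right)} = \frac{25}{4}$ ($S{\left(M \right)} = \left(- \frac{5}{2}\right)^{2} = \frac{25}{4}$)
$\left(87 + 31\right) S{\left(-3 \right)} + G = \left(87 + 31\right) \frac{25}{4} + 191 = 118 \cdot \frac{25}{4} + 191 = \frac{1475}{2} + 191 = \frac{1857}{2}$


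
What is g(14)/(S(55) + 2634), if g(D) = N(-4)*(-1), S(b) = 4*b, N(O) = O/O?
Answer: -1/2854 ≈ -0.00035039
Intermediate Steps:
N(O) = 1
g(D) = -1 (g(D) = 1*(-1) = -1)
g(14)/(S(55) + 2634) = -1/(4*55 + 2634) = -1/(220 + 2634) = -1/2854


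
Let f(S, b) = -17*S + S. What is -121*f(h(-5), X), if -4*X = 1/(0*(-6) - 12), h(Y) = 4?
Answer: 7744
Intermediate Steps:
X = 1/48 (X = -1/(4*(0*(-6) - 12)) = -1/(4*(0 - 12)) = -¼/(-12) = -¼*(-1/12) = 1/48 ≈ 0.020833)
f(S, b) = -16*S
-121*f(h(-5), X) = -(-1936)*4 = -121*(-64) = 7744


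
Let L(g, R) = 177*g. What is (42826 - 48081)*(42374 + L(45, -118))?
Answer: -264531445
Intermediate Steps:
(42826 - 48081)*(42374 + L(45, -118)) = (42826 - 48081)*(42374 + 177*45) = -5255*(42374 + 7965) = -5255*50339 = -264531445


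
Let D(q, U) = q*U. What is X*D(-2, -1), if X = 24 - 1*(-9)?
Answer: 66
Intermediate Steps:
X = 33 (X = 24 + 9 = 33)
D(q, U) = U*q
X*D(-2, -1) = 33*(-1*(-2)) = 33*2 = 66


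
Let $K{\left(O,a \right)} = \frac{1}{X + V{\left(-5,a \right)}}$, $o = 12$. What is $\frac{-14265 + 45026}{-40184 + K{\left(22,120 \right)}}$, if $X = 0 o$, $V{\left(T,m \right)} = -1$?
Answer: $- \frac{1619}{2115} \approx -0.76548$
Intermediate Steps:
$X = 0$ ($X = 0 \cdot 12 = 0$)
$K{\left(O,a \right)} = -1$ ($K{\left(O,a \right)} = \frac{1}{0 - 1} = \frac{1}{-1} = -1$)
$\frac{-14265 + 45026}{-40184 + K{\left(22,120 \right)}} = \frac{-14265 + 45026}{-40184 - 1} = \frac{30761}{-40185} = 30761 \left(- \frac{1}{40185}\right) = - \frac{1619}{2115}$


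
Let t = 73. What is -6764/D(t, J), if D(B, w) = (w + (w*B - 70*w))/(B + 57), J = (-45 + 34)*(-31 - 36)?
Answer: -219830/737 ≈ -298.28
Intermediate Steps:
J = 737 (J = -11*(-67) = 737)
D(B, w) = (-69*w + B*w)/(57 + B) (D(B, w) = (w + (B*w - 70*w))/(57 + B) = (w + (-70*w + B*w))/(57 + B) = (-69*w + B*w)/(57 + B))
-6764/D(t, J) = -6764*(57 + 73)/(737*(-69 + 73)) = -6764/(737*4/130) = -6764/(737*(1/130)*4) = -6764/1474/65 = -6764*65/1474 = -219830/737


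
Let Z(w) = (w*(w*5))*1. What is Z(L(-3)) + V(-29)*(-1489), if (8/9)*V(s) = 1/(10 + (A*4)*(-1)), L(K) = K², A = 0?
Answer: 18999/80 ≈ 237.49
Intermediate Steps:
V(s) = 9/80 (V(s) = 9/(8*(10 + (0*4)*(-1))) = 9/(8*(10 + 0*(-1))) = 9/(8*(10 + 0)) = (9/8)/10 = (9/8)*(⅒) = 9/80)
Z(w) = 5*w² (Z(w) = (w*(5*w))*1 = (5*w²)*1 = 5*w²)
Z(L(-3)) + V(-29)*(-1489) = 5*((-3)²)² + (9/80)*(-1489) = 5*9² - 13401/80 = 5*81 - 13401/80 = 405 - 13401/80 = 18999/80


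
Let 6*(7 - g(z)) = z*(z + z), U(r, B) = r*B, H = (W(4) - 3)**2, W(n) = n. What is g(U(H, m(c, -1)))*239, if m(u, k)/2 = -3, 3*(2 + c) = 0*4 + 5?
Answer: -1195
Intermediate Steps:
c = -1/3 (c = -2 + (0*4 + 5)/3 = -2 + (0 + 5)/3 = -2 + (1/3)*5 = -2 + 5/3 = -1/3 ≈ -0.33333)
m(u, k) = -6 (m(u, k) = 2*(-3) = -6)
H = 1 (H = (4 - 3)**2 = 1**2 = 1)
U(r, B) = B*r
g(z) = 7 - z**2/3 (g(z) = 7 - z*(z + z)/6 = 7 - z*2*z/6 = 7 - z**2/3)
g(U(H, m(c, -1)))*239 = (7 - (-6*1)**2/3)*239 = (7 - 1/3*(-6)**2)*239 = (7 - 1/3*36)*239 = (7 - 12)*239 = -5*239 = -1195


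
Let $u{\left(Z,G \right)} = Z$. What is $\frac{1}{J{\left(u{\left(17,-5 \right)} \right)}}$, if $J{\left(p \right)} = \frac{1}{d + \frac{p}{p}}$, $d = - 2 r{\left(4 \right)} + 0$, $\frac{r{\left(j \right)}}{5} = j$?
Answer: $-39$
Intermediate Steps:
$r{\left(j \right)} = 5 j$
$d = -40$ ($d = - 2 \cdot 5 \cdot 4 + 0 = \left(-2\right) 20 + 0 = -40 + 0 = -40$)
$J{\left(p \right)} = - \frac{1}{39}$ ($J{\left(p \right)} = \frac{1}{-40 + \frac{p}{p}} = \frac{1}{-40 + 1} = \frac{1}{-39} = - \frac{1}{39}$)
$\frac{1}{J{\left(u{\left(17,-5 \right)} \right)}} = \frac{1}{- \frac{1}{39}} = -39$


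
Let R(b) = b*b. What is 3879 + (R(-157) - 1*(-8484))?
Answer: 37012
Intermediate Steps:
R(b) = b²
3879 + (R(-157) - 1*(-8484)) = 3879 + ((-157)² - 1*(-8484)) = 3879 + (24649 + 8484) = 3879 + 33133 = 37012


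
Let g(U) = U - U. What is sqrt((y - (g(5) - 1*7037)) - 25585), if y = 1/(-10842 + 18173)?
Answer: I*sqrt(996835562097)/7331 ≈ 136.19*I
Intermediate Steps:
g(U) = 0
y = 1/7331 ≈ 0.00013641
sqrt((y - (g(5) - 1*7037)) - 25585) = sqrt((1/7331 - (0 - 1*7037)) - 25585) = sqrt((1/7331 - (0 - 7037)) - 25585) = sqrt((1/7331 - 1*(-7037)) - 25585) = sqrt((1/7331 + 7037) - 25585) = sqrt(51588248/7331 - 25585) = sqrt(-135975387/7331) = I*sqrt(996835562097)/7331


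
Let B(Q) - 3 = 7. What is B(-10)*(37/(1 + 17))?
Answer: 185/9 ≈ 20.556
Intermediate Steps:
B(Q) = 10 (B(Q) = 3 + 7 = 10)
B(-10)*(37/(1 + 17)) = 10*(37/(1 + 17)) = 10*(37/18) = 185/9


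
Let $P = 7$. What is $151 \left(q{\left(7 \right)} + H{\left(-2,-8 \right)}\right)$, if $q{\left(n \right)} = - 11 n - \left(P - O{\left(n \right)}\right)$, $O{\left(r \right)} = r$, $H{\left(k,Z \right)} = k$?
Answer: $-11929$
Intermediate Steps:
$q{\left(n \right)} = -7 - 10 n$ ($q{\left(n \right)} = - 11 n + \left(n - 7\right) = - 11 n + \left(-7 + n\right) = -7 - 10 n$)
$151 \left(q{\left(7 \right)} + H{\left(-2,-8 \right)}\right) = 151 \left(\left(-7 - 70\right) - 2\right) = 151 \left(-77 - 2\right) = 151 \left(-79\right) = -11929$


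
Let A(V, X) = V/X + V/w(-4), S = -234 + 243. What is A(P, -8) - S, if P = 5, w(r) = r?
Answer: -87/8 ≈ -10.875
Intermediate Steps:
S = 9
A(V, X) = -V/4 + V/X (A(V, X) = V/X + V/(-4) = V/X + V*(-¼) = V/X - V/4 = -V/4 + V/X)
A(P, -8) - S = (-¼*5 + 5/(-8)) - 1*9 = (-5/4 + 5*(-⅛)) - 9 = (-5/4 - 5/8) - 9 = -15/8 - 9 = -87/8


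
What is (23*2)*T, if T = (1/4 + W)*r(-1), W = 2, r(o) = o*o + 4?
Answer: 1035/2 ≈ 517.50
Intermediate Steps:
r(o) = 4 + o² (r(o) = o² + 4 = 4 + o²)
T = 45/4 (T = (1/4 + 2)*(4 + (-1)²) = (¼ + 2)*(4 + 1) = (9/4)*5 = 45/4 ≈ 11.250)
(23*2)*T = (23*2)*(45/4) = 46*(45/4) = 1035/2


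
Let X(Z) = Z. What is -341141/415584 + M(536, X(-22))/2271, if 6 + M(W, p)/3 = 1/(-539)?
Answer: -140537788483/169567830432 ≈ -0.82880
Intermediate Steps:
M(W, p) = -9705/539 (M(W, p) = -18 + 3/(-539) = -18 + 3*(-1/539) = -18 - 3/539 = -9705/539)
-341141/415584 + M(536, X(-22))/2271 = -341141/415584 - 9705/539/2271 = -341141*1/415584 - 9705/539*1/2271 = -341141/415584 - 3235/408023 = -140537788483/169567830432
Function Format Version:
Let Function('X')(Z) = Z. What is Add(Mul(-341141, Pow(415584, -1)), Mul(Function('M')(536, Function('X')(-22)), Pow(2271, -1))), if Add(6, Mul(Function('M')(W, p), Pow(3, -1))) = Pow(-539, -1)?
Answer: Rational(-140537788483, 169567830432) ≈ -0.82880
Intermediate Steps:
Function('M')(W, p) = Rational(-9705, 539) (Function('M')(W, p) = Add(-18, Mul(3, Pow(-539, -1))) = Add(-18, Mul(3, Rational(-1, 539))) = Add(-18, Rational(-3, 539)) = Rational(-9705, 539))
Add(Mul(-341141, Pow(415584, -1)), Mul(Function('M')(536, Function('X')(-22)), Pow(2271, -1))) = Add(Mul(-341141, Pow(415584, -1)), Mul(Rational(-9705, 539), Pow(2271, -1))) = Add(Mul(-341141, Rational(1, 415584)), Mul(Rational(-9705, 539), Rational(1, 2271))) = Add(Rational(-341141, 415584), Rational(-3235, 408023)) = Rational(-140537788483, 169567830432)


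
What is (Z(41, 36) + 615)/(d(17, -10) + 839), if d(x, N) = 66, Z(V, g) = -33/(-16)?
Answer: 9873/14480 ≈ 0.68184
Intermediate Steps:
Z(V, g) = 33/16 (Z(V, g) = -33*(-1/16) = 33/16)
(Z(41, 36) + 615)/(d(17, -10) + 839) = (33/16 + 615)/(66 + 839) = (9873/16)/905 = (9873/16)*(1/905) = 9873/14480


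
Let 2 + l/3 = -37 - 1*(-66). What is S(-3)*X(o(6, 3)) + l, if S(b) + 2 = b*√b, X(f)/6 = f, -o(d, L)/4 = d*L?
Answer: 945 + 1296*I*√3 ≈ 945.0 + 2244.7*I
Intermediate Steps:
o(d, L) = -4*L*d (o(d, L) = -4*d*L = -4*L*d)
l = 81 (l = -6 + 3*(-37 - 1*(-66)) = -6 + 3*(-37 + 66) = -6 + 3*29 = -6 + 87 = 81)
X(f) = 6*f
S(b) = -2 + b^(3/2) (S(b) = -2 + b*√b = -2 + b^(3/2))
S(-3)*X(o(6, 3)) + l = (-2 + (-3)^(3/2))*(6*(-4*3*6)) + 81 = (-2 - 3*I*√3)*(6*(-72)) + 81 = (-2 - 3*I*√3)*(-432) + 81 = (864 + 1296*I*√3) + 81 = 945 + 1296*I*√3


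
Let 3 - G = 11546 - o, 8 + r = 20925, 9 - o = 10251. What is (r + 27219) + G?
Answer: 26351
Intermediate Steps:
o = -10242 (o = 9 - 1*10251 = 9 - 10251 = -10242)
r = 20917 (r = -8 + 20925 = 20917)
G = -21785 (G = 3 - (11546 - 1*(-10242)) = 3 - (11546 + 10242) = 3 - 1*21788 = 3 - 21788 = -21785)
(r + 27219) + G = (20917 + 27219) - 21785 = 48136 - 21785 = 26351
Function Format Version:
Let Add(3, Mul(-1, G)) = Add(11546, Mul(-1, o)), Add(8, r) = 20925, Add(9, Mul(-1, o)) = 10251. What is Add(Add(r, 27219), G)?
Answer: 26351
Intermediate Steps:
o = -10242 (o = Add(9, Mul(-1, 10251)) = Add(9, -10251) = -10242)
r = 20917 (r = Add(-8, 20925) = 20917)
G = -21785 (G = Add(3, Mul(-1, Add(11546, Mul(-1, -10242)))) = Add(3, Mul(-1, Add(11546, 10242))) = Add(3, Mul(-1, 21788)) = Add(3, -21788) = -21785)
Add(Add(r, 27219), G) = Add(Add(20917, 27219), -21785) = Add(48136, -21785) = 26351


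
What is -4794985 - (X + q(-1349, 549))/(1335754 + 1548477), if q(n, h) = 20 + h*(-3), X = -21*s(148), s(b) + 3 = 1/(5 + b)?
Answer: -705322063378514/147095781 ≈ -4.7950e+6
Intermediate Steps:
s(b) = -3 + 1/(5 + b)
X = 3206/51 (X = -21*(-14 - 3*148)/(5 + 148) = -21*(-14 - 444)/153 = -7*(-458)/51 = -21*(-458/153) = 3206/51 ≈ 62.863)
q(n, h) = 20 - 3*h
-4794985 - (X + q(-1349, 549))/(1335754 + 1548477) = -4794985 - (3206/51 + (20 - 3*549))/(1335754 + 1548477) = -4794985 - (3206/51 + (20 - 1647))/2884231 = -4794985 - (3206/51 - 1627)/2884231 = -4794985 - (-79771)/(51*2884231) = -4794985 - 1*(-79771/147095781) = -4794985 + 79771/147095781 = -705322063378514/147095781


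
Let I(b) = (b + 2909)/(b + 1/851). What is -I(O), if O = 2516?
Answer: -4616675/2141117 ≈ -2.1562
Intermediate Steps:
I(b) = (2909 + b)/(1/851 + b) (I(b) = (2909 + b)/(b + 1/851) = (2909 + b)/(1/851 + b))
-I(O) = -851*(2909 + 2516)/(1 + 851*2516) = -851*5425/(1 + 2141116) = -851*5425/2141117 = -1*4616675/2141117 = -4616675/2141117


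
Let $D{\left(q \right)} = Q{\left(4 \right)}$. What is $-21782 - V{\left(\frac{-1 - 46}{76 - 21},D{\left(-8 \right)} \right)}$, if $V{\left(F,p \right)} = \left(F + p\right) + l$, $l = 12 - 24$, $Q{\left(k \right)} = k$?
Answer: $- \frac{1197523}{55} \approx -21773.0$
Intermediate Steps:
$D{\left(q \right)} = 4$
$l = -12$
$V{\left(F,p \right)} = -12 + F + p$ ($V{\left(F,p \right)} = \left(F + p\right) - 12 = -12 + F + p$)
$-21782 - V{\left(\frac{-1 - 46}{76 - 21},D{\left(-8 \right)} \right)} = -21782 - \left(-12 + \frac{-1 - 46}{76 - 21} + 4\right) = -21782 - \left(-12 - \frac{47}{55} + 4\right) = -21782 - - \frac{487}{55} = -21782 + \frac{487}{55} = - \frac{1197523}{55}$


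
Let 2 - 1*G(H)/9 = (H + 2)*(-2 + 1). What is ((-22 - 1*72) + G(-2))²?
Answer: 5776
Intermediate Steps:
G(H) = 36 + 9*H (G(H) = 18 - 9*(H + 2)*(-2 + 1) = 18 - 9*(2 + H)*(-1) = 18 - 9*(-2 - H) = 18 + (18 + 9*H) = 36 + 9*H)
((-22 - 1*72) + G(-2))² = ((-22 - 1*72) + (36 + 9*(-2)))² = ((-22 - 72) + (36 - 18))² = (-94 + 18)² = (-76)² = 5776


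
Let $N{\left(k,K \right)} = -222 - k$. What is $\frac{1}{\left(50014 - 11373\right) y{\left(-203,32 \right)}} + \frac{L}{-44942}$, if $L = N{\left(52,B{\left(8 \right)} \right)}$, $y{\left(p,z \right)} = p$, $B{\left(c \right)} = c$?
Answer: $\frac{1074622380}{176265287933} \approx 0.0060966$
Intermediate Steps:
$L = -274$ ($L = -222 - 52 = -274$)
$\frac{1}{\left(50014 - 11373\right) y{\left(-203,32 \right)}} + \frac{L}{-44942} = \frac{1}{\left(50014 - 11373\right) \left(-203\right)} - \frac{274}{-44942} = \frac{1}{38641} \left(- \frac{1}{203}\right) - - \frac{137}{22471} = \frac{1}{38641} \left(- \frac{1}{203}\right) + \frac{137}{22471} = - \frac{1}{7844123} + \frac{137}{22471} = \frac{1074622380}{176265287933}$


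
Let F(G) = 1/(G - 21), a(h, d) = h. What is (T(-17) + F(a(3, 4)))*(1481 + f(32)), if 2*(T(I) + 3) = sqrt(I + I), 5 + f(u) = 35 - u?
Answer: -27115/6 + 1479*I*sqrt(34)/2 ≈ -4519.2 + 4312.0*I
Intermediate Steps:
f(u) = 30 - u (f(u) = -5 + (35 - u) = 30 - u)
T(I) = -3 + sqrt(2)*sqrt(I)/2 (T(I) = -3 + sqrt(I + I)/2 = -3 + sqrt(2*I)/2 = -3 + (sqrt(2)*sqrt(I))/2 = -3 + sqrt(2)*sqrt(I)/2)
F(G) = 1/(-21 + G)
(T(-17) + F(a(3, 4)))*(1481 + f(32)) = ((-3 + sqrt(2)*sqrt(-17)/2) + 1/(-21 + 3))*(1481 + (30 - 1*32)) = ((-3 + sqrt(2)*(I*sqrt(17))/2) + 1/(-18))*(1481 + (30 - 32)) = ((-3 + I*sqrt(34)/2) - 1/18)*(1481 - 2) = (-55/18 + I*sqrt(34)/2)*1479 = -27115/6 + 1479*I*sqrt(34)/2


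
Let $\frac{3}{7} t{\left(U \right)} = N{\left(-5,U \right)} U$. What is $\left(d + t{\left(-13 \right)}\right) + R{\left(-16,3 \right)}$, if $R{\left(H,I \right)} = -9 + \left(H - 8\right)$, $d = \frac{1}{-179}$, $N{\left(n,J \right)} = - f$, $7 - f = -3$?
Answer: $\frac{145166}{537} \approx 270.33$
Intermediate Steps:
$f = 10$ ($f = 7 - -3 = 7 + 3 = 10$)
$N{\left(n,J \right)} = -10$ ($N{\left(n,J \right)} = \left(-1\right) 10 = -10$)
$t{\left(U \right)} = - \frac{70 U}{3}$ ($t{\left(U \right)} = \frac{7 \left(- 10 U\right)}{3} = - \frac{70 U}{3}$)
$d = - \frac{1}{179} \approx -0.0055866$
$R{\left(H,I \right)} = -17 + H$ ($R{\left(H,I \right)} = -9 + \left(-8 + H\right) = -17 + H$)
$\left(d + t{\left(-13 \right)}\right) + R{\left(-16,3 \right)} = \left(- \frac{1}{179} - - \frac{910}{3}\right) - 33 = \left(- \frac{1}{179} + \frac{910}{3}\right) - 33 = \frac{162887}{537} - 33 = \frac{145166}{537}$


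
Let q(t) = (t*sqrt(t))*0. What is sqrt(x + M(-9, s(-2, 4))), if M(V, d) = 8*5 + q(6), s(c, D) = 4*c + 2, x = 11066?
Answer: 3*sqrt(1234) ≈ 105.39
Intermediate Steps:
q(t) = 0 (q(t) = t**(3/2)*0 = 0)
s(c, D) = 2 + 4*c
M(V, d) = 40 (M(V, d) = 8*5 + 0 = 40 + 0 = 40)
sqrt(x + M(-9, s(-2, 4))) = sqrt(11066 + 40) = sqrt(11106) = 3*sqrt(1234)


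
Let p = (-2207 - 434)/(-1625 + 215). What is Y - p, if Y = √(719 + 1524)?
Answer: -2641/1410 + √2243 ≈ 45.487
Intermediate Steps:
Y = √2243 ≈ 47.360
p = 2641/1410 (p = -2641/(-1410) = -2641*(-1/1410) = 2641/1410 ≈ 1.8730)
Y - p = √2243 - 1*2641/1410 = √2243 - 2641/1410 = -2641/1410 + √2243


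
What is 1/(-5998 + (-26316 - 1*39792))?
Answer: -1/72106 ≈ -1.3868e-5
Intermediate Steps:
1/(-5998 + (-26316 - 1*39792)) = 1/(-5998 + (-26316 - 39792)) = 1/(-5998 - 66108) = 1/(-72106) = -1/72106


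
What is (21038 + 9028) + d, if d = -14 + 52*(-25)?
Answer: 28752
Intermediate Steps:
d = -1314 (d = -14 - 1300 = -1314)
(21038 + 9028) + d = (21038 + 9028) - 1314 = 30066 - 1314 = 28752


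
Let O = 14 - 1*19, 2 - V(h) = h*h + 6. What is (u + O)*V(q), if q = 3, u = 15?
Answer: -130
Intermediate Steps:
V(h) = -4 - h² (V(h) = 2 - (h*h + 6) = 2 - (h² + 6) = 2 - (6 + h²) = 2 + (-6 - h²) = -4 - h²)
O = -5 (O = 14 - 19 = -5)
(u + O)*V(q) = (15 - 5)*(-4 - 1*3²) = 10*(-4 - 1*9) = 10*(-4 - 9) = 10*(-13) = -130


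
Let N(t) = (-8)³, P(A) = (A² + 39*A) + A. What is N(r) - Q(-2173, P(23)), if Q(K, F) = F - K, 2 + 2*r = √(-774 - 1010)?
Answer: -4134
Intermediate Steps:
P(A) = A² + 40*A
r = -1 + I*√446 (r = -1 + √(-774 - 1010)/2 = -1 + √(-1784)/2 = -1 + (2*I*√446)/2 = -1 + I*√446 ≈ -1.0 + 21.119*I)
N(t) = -512
N(r) - Q(-2173, P(23)) = -512 - (23*(40 + 23) - 1*(-2173)) = -512 - (23*63 + 2173) = -512 - (1449 + 2173) = -512 - 1*3622 = -512 - 3622 = -4134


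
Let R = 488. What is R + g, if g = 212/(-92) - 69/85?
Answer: 947948/1955 ≈ 484.88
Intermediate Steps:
g = -6092/1955 (g = 212*(-1/92) - 69*1/85 = -53/23 - 69/85 = -6092/1955 ≈ -3.1161)
R + g = 488 - 6092/1955 = 947948/1955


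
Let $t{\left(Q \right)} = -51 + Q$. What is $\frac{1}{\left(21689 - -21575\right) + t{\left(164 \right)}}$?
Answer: $\frac{1}{43377} \approx 2.3054 \cdot 10^{-5}$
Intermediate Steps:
$\frac{1}{\left(21689 - -21575\right) + t{\left(164 \right)}} = \frac{1}{\left(21689 - -21575\right) + \left(-51 + 164\right)} = \frac{1}{\left(21689 + 21575\right) + 113} = \frac{1}{43264 + 113} = \frac{1}{43377}$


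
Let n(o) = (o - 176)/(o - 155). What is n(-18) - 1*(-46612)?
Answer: 8064070/173 ≈ 46613.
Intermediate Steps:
n(o) = (-176 + o)/(-155 + o)
n(-18) - 1*(-46612) = (-176 - 18)/(-155 - 18) - 1*(-46612) = -194/(-173) + 46612 = -1/173*(-194) + 46612 = 194/173 + 46612 = 8064070/173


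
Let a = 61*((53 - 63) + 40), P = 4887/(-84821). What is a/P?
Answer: -51740810/1629 ≈ -31762.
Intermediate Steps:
P = -4887/84821 (P = 4887*(-1/84821) = -4887/84821 ≈ -0.057615)
a = 1830 (a = 61*(-10 + 40) = 61*30 = 1830)
a/P = 1830/(-4887/84821) = 1830*(-84821/4887) = -51740810/1629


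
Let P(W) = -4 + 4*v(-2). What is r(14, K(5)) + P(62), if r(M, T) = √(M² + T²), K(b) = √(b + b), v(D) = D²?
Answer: 12 + √206 ≈ 26.353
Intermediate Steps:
K(b) = √2*√b (K(b) = √(2*b) = √2*√b)
P(W) = 12 (P(W) = -4 + 4*(-2)² = -4 + 4*4 = -4 + 16 = 12)
r(14, K(5)) + P(62) = √(14² + (√2*√5)²) + 12 = √(196 + (√10)²) + 12 = √(196 + 10) + 12 = √206 + 12 = 12 + √206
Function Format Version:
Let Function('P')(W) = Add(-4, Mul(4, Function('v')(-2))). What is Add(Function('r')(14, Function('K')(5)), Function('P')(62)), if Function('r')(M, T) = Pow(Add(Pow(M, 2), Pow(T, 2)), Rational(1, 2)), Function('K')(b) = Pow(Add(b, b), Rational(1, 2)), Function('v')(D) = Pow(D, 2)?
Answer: Add(12, Pow(206, Rational(1, 2))) ≈ 26.353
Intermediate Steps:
Function('K')(b) = Mul(Pow(2, Rational(1, 2)), Pow(b, Rational(1, 2))) (Function('K')(b) = Pow(Mul(2, b), Rational(1, 2)) = Mul(Pow(2, Rational(1, 2)), Pow(b, Rational(1, 2))))
Function('P')(W) = 12 (Function('P')(W) = Add(-4, Mul(4, Pow(-2, 2))) = Add(-4, Mul(4, 4)) = Add(-4, 16) = 12)
Add(Function('r')(14, Function('K')(5)), Function('P')(62)) = Add(Pow(Add(Pow(14, 2), Pow(Mul(Pow(2, Rational(1, 2)), Pow(5, Rational(1, 2))), 2)), Rational(1, 2)), 12) = Add(Pow(Add(196, Pow(Pow(10, Rational(1, 2)), 2)), Rational(1, 2)), 12) = Add(Pow(Add(196, 10), Rational(1, 2)), 12) = Add(Pow(206, Rational(1, 2)), 12) = Add(12, Pow(206, Rational(1, 2)))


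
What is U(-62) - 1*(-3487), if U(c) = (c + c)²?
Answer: 18863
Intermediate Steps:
U(c) = 4*c² (U(c) = (2*c)² = 4*c²)
U(-62) - 1*(-3487) = 4*(-62)² - 1*(-3487) = 4*3844 + 3487 = 15376 + 3487 = 18863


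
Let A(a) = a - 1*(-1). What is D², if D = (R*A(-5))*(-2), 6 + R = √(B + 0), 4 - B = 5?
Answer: 2240 - 768*I ≈ 2240.0 - 768.0*I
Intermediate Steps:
A(a) = 1 + a (A(a) = a + 1 = 1 + a)
B = -1 (B = 4 - 1*5 = 4 - 5 = -1)
R = -6 + I (R = -6 + √(-1 + 0) = -6 + √(-1) = -6 + I ≈ -6.0 + 1.0*I)
D = -48 + 8*I (D = ((-6 + I)*(1 - 5))*(-2) = ((-6 + I)*(-4))*(-2) = (24 - 4*I)*(-2) = -48 + 8*I ≈ -48.0 + 8.0*I)
D² = (-48 + 8*I)²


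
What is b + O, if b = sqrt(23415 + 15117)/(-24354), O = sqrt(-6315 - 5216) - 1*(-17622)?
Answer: 17622 - 13*sqrt(57)/12177 + I*sqrt(11531) ≈ 17622.0 + 107.38*I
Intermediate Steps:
O = 17622 + I*sqrt(11531) (O = sqrt(-11531) + 17622 = I*sqrt(11531) + 17622 = 17622 + I*sqrt(11531) ≈ 17622.0 + 107.38*I)
b = -13*sqrt(57)/12177 (b = sqrt(38532)*(-1/24354) = (26*sqrt(57))*(-1/24354) = -13*sqrt(57)/12177 ≈ -0.0080601)
b + O = -13*sqrt(57)/12177 + (17622 + I*sqrt(11531)) = 17622 - 13*sqrt(57)/12177 + I*sqrt(11531)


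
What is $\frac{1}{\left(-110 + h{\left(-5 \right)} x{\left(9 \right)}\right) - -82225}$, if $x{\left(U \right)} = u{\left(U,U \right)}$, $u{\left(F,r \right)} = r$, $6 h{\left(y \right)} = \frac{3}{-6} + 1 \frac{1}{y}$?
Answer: $\frac{20}{1642279} \approx 1.2178 \cdot 10^{-5}$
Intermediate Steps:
$h{\left(y \right)} = - \frac{1}{12} + \frac{1}{6 y}$ ($h{\left(y \right)} = \frac{\frac{3}{-6} + 1 \frac{1}{y}}{6} = \frac{3 \left(- \frac{1}{6}\right) + \frac{1}{y}}{6} = \frac{- \frac{1}{2} + \frac{1}{y}}{6} = - \frac{1}{12} + \frac{1}{6 y}$)
$x{\left(U \right)} = U$
$\frac{1}{\left(-110 + h{\left(-5 \right)} x{\left(9 \right)}\right) - -82225} = \frac{1}{\left(-110 + \frac{2 - -5}{12 \left(-5\right)} 9\right) - -82225} = \frac{1}{\left(-110 + \frac{1}{12} \left(- \frac{1}{5}\right) \left(2 + 5\right) 9\right) + 82225} = \frac{1}{\left(-110 + \frac{1}{12} \left(- \frac{1}{5}\right) 7 \cdot 9\right) + 82225} = \frac{1}{\left(-110 - \frac{21}{20}\right) + 82225} = \frac{1}{- \frac{2221}{20} + 82225} = \frac{1}{\frac{1642279}{20}} = \frac{20}{1642279}$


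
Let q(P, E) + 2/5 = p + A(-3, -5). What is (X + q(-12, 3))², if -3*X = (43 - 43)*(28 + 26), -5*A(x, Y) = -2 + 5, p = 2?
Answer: 1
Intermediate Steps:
A(x, Y) = -⅗ (A(x, Y) = -(-2 + 5)/5 = -⅕*3 = -⅗)
X = 0 (X = -(43 - 43)*(28 + 26)/3 = -0*54 = -⅓*0 = 0)
q(P, E) = 1 (q(P, E) = -⅖ + (2 - ⅗) = -⅖ + 7/5 = 1)
(X + q(-12, 3))² = (0 + 1)² = 1² = 1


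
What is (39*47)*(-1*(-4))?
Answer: 7332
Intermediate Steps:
(39*47)*(-1*(-4)) = 1833*4 = 7332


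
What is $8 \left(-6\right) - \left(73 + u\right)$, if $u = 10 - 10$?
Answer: $-121$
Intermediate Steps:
$u = 0$ ($u = 10 - 10 = 0$)
$8 \left(-6\right) - \left(73 + u\right) = 8 \left(-6\right) - 73 = -48 + \left(-73 + 0\right) = -48 - 73 = -121$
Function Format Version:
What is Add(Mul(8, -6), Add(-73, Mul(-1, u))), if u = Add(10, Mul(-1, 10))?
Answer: -121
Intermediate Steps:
u = 0 (u = Add(10, -10) = 0)
Add(Mul(8, -6), Add(-73, Mul(-1, u))) = Add(Mul(8, -6), Add(-73, Mul(-1, 0))) = Add(-48, Add(-73, 0)) = Add(-48, -73) = -121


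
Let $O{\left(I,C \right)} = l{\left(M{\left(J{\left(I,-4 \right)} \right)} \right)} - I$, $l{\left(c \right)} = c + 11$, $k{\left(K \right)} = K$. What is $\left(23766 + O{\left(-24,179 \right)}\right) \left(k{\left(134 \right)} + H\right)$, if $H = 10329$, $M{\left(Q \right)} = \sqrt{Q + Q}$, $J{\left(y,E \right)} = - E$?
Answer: $249029863 + 20926 \sqrt{2} \approx 2.4906 \cdot 10^{8}$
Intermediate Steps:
$M{\left(Q \right)} = \sqrt{2} \sqrt{Q}$ ($M{\left(Q \right)} = \sqrt{2 Q} = \sqrt{2} \sqrt{Q}$)
$l{\left(c \right)} = 11 + c$
$O{\left(I,C \right)} = 11 - I + 2 \sqrt{2}$ ($O{\left(I,C \right)} = \left(11 + \sqrt{2} \sqrt{\left(-1\right) \left(-4\right)}\right) - I = \left(11 + \sqrt{2} \sqrt{4}\right) - I = \left(11 + \sqrt{2} \cdot 2\right) - I = \left(11 + 2 \sqrt{2}\right) - I = 11 - I + 2 \sqrt{2}$)
$\left(23766 + O{\left(-24,179 \right)}\right) \left(k{\left(134 \right)} + H\right) = \left(23766 + \left(11 - -24 + 2 \sqrt{2}\right)\right) \left(134 + 10329\right) = \left(23766 + \left(11 + 24 + 2 \sqrt{2}\right)\right) 10463 = \left(23766 + \left(35 + 2 \sqrt{2}\right)\right) 10463 = \left(23801 + 2 \sqrt{2}\right) 10463 = 249029863 + 20926 \sqrt{2}$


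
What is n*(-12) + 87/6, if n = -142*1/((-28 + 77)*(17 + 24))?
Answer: 61669/4018 ≈ 15.348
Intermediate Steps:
n = -142/2009 (n = -142/(41*49) = -142/2009 ≈ -0.070682)
n*(-12) + 87/6 = -142/2009*(-12) + 87/6 = 1704/2009 + 87*(⅙) = 1704/2009 + 29/2 = 61669/4018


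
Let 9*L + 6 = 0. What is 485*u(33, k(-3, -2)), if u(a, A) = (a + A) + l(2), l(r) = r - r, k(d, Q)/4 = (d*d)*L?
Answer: 4365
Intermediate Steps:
L = -⅔ (L = -⅔ + (⅑)*0 = -⅔ + 0 = -⅔ ≈ -0.66667)
k(d, Q) = -8*d²/3 (k(d, Q) = 4*((d*d)*(-⅔)) = 4*(d²*(-⅔)) = 4*(-2*d²/3) = -8*d²/3)
l(r) = 0
u(a, A) = A + a (u(a, A) = (a + A) + 0 = (A + a) + 0 = A + a)
485*u(33, k(-3, -2)) = 485*(-8/3*(-3)² + 33) = 485*(-8/3*9 + 33) = 485*(-24 + 33) = 485*9 = 4365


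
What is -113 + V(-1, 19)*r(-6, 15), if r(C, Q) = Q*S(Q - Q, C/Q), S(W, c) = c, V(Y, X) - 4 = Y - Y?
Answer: -137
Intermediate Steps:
V(Y, X) = 4 (V(Y, X) = 4 + (Y - Y) = 4 + 0 = 4)
r(C, Q) = C (r(C, Q) = Q*(C/Q) = C)
-113 + V(-1, 19)*r(-6, 15) = -113 + 4*(-6) = -113 - 24 = -137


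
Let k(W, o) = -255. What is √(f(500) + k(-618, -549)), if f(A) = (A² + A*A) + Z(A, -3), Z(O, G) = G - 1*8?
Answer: 3*√55526 ≈ 706.92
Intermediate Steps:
Z(O, G) = -8 + G (Z(O, G) = G - 8 = -8 + G)
f(A) = -11 + 2*A² (f(A) = (A² + A*A) + (-8 - 3) = (A² + A²) - 11 = 2*A² - 11 = -11 + 2*A²)
√(f(500) + k(-618, -549)) = √((-11 + 2*500²) - 255) = √((-11 + 2*250000) - 255) = √((-11 + 500000) - 255) = √(499989 - 255) = √499734 = 3*√55526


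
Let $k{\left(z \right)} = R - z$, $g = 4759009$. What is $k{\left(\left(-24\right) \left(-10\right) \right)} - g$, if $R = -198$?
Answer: $-4759447$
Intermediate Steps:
$k{\left(z \right)} = -198 - z$
$k{\left(\left(-24\right) \left(-10\right) \right)} - g = \left(-198 - \left(-24\right) \left(-10\right)\right) - 4759009 = \left(-198 - 240\right) - 4759009 = -438 - 4759009 = -4759447$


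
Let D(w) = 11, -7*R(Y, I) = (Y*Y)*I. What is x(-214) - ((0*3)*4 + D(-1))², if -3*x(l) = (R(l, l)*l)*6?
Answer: 4194546385/7 ≈ 5.9922e+8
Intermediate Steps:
R(Y, I) = -I*Y²/7 (R(Y, I) = -Y*Y*I/7 = -Y²*I/7 = -I*Y²/7)
x(l) = 2*l⁴/7 (x(l) = -(-l*l²/7)*l*6/3 = -(-l³/7)*l*6/3 = -(-l⁴/7)*6/3 = -(-2)*l⁴/7 = 2*l⁴/7)
x(-214) - ((0*3)*4 + D(-1))² = (2/7)*(-214)⁴ - ((0*3)*4 + 11)² = (2/7)*2097273616 - (0*4 + 11)² = 4194547232/7 - (0 + 11)² = 4194547232/7 - 1*11² = 4194547232/7 - 1*121 = 4194547232/7 - 121 = 4194546385/7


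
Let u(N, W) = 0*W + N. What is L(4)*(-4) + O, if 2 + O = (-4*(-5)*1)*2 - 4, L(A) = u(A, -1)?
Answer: 18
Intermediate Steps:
u(N, W) = N (u(N, W) = 0 + N = N)
L(A) = A
O = 34 (O = -2 + ((-4*(-5)*1)*2 - 4) = -2 + ((20*1)*2 - 4) = -2 + (20*2 - 4) = -2 + (40 - 4) = -2 + 36 = 34)
L(4)*(-4) + O = 4*(-4) + 34 = -16 + 34 = 18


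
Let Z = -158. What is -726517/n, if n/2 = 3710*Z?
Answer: 726517/1172360 ≈ 0.61970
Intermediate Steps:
n = -1172360 (n = 2*(3710*(-158)) = 2*(-586180) = -1172360)
-726517/n = -726517/(-1172360) = -726517*(-1/1172360) = 726517/1172360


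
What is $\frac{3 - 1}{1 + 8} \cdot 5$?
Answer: $\frac{10}{9} \approx 1.1111$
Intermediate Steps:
$\frac{3 - 1}{1 + 8} \cdot 5 = \frac{2}{9} \cdot 5 = \frac{10}{9}$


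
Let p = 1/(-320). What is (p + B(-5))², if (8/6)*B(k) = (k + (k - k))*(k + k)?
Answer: 143976001/102400 ≈ 1406.0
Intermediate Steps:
p = -1/320 ≈ -0.0031250
B(k) = 3*k²/2 (B(k) = 3*((k + (k - k))*(k + k))/4 = 3*((k + 0)*(2*k))/4 = 3*(k*(2*k))/4 = 3*(2*k²)/4 = 3*k²/2)
(p + B(-5))² = (-1/320 + (3/2)*(-5)²)² = (-1/320 + (3/2)*25)² = (-1/320 + 75/2)² = (11999/320)² = 143976001/102400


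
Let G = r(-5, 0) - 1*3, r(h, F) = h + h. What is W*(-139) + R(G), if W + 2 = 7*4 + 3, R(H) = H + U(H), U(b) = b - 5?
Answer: -4062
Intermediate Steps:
r(h, F) = 2*h
U(b) = -5 + b
G = -13 (G = 2*(-5) - 1*3 = -10 - 3 = -13)
R(H) = -5 + 2*H (R(H) = H + (-5 + H) = -5 + 2*H)
W = 29 (W = -2 + (7*4 + 3) = -2 + (28 + 3) = -2 + 31 = 29)
W*(-139) + R(G) = 29*(-139) + (-5 + 2*(-13)) = -4031 + (-5 - 26) = -4031 - 31 = -4062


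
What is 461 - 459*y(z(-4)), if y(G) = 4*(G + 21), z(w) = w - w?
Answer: -38095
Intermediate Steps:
z(w) = 0
y(G) = 84 + 4*G (y(G) = 4*(21 + G) = 84 + 4*G)
461 - 459*y(z(-4)) = 461 - 459*(84 + 4*0) = 461 - 459*(84 + 0) = 461 - 459*84 = 461 - 38556 = -38095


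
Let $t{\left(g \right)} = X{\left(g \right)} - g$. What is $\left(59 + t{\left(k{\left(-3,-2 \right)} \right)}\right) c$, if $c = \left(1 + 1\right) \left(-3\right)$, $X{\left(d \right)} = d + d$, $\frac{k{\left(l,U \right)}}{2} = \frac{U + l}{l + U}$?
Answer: $-366$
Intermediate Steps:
$k{\left(l,U \right)} = 2$ ($k{\left(l,U \right)} = 2 \frac{U + l}{l + U} = 2 \frac{U + l}{U + l} = 2 \cdot 1 = 2$)
$X{\left(d \right)} = 2 d$
$c = -6$ ($c = 2 \left(-3\right) = -6$)
$t{\left(g \right)} = g$ ($t{\left(g \right)} = 2 g - g = g$)
$\left(59 + t{\left(k{\left(-3,-2 \right)} \right)}\right) c = \left(59 + 2\right) \left(-6\right) = 61 \left(-6\right) = -366$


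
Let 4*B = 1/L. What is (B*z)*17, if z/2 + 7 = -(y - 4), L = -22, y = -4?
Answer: -17/44 ≈ -0.38636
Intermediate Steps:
z = 2 (z = -14 + 2*(-(-4 - 4)) = -14 + 2*(-1*(-8)) = -14 + 2*8 = -14 + 16 = 2)
B = -1/88 (B = (¼)/(-22) = (¼)*(-1/22) = -1/88 ≈ -0.011364)
(B*z)*17 = -1/88*2*17 = -1/44*17 = -17/44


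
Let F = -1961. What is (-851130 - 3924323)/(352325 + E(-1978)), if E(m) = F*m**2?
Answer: 4775453/7672028799 ≈ 0.00062245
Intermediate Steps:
E(m) = -1961*m**2
(-851130 - 3924323)/(352325 + E(-1978)) = (-851130 - 3924323)/(352325 - 1961*(-1978)**2) = -4775453/(352325 - 1961*3912484) = -4775453/(352325 - 7672381124) = -4775453/(-7672028799) = -4775453*(-1/7672028799) = 4775453/7672028799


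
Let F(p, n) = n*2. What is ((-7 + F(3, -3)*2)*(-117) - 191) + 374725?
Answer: 376757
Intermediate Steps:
F(p, n) = 2*n
((-7 + F(3, -3)*2)*(-117) - 191) + 374725 = ((-7 + (2*(-3))*2)*(-117) - 191) + 374725 = ((-7 - 6*2)*(-117) - 191) + 374725 = ((-7 - 12)*(-117) - 191) + 374725 = (-19*(-117) - 191) + 374725 = (2223 - 191) + 374725 = 2032 + 374725 = 376757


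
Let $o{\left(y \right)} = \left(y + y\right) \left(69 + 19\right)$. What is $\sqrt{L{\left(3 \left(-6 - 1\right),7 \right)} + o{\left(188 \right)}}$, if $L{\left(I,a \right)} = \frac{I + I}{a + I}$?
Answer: $\sqrt{33091} \approx 181.91$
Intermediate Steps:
$L{\left(I,a \right)} = \frac{2 I}{I + a}$
$o{\left(y \right)} = 176 y$ ($o{\left(y \right)} = 2 y 88 = 176 y$)
$\sqrt{L{\left(3 \left(-6 - 1\right),7 \right)} + o{\left(188 \right)}} = \sqrt{\frac{2 \cdot 3 \left(-6 - 1\right)}{3 \left(-6 - 1\right) + 7} + 176 \cdot 188} = \sqrt{\frac{2 \cdot 3 \left(-7\right)}{3 \left(-7\right) + 7} + 33088} = \sqrt{2 \left(-21\right) \frac{1}{-21 + 7} + 33088} = \sqrt{2 \left(-21\right) \frac{1}{-14} + 33088} = \sqrt{2 \left(-21\right) \left(- \frac{1}{14}\right) + 33088} = \sqrt{3 + 33088} = \sqrt{33091}$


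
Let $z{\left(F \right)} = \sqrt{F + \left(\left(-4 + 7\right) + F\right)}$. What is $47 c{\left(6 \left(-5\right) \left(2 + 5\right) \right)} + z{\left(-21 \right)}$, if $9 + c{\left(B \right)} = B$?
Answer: $-10293 + i \sqrt{39} \approx -10293.0 + 6.245 i$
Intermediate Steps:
$c{\left(B \right)} = -9 + B$
$z{\left(F \right)} = \sqrt{3 + 2 F}$ ($z{\left(F \right)} = \sqrt{F + \left(3 + F\right)} = \sqrt{3 + 2 F}$)
$47 c{\left(6 \left(-5\right) \left(2 + 5\right) \right)} + z{\left(-21 \right)} = 47 \left(-9 + 6 \left(-5\right) \left(2 + 5\right)\right) + \sqrt{3 + 2 \left(-21\right)} = 47 \left(-9 - 210\right) + \sqrt{3 - 42} = 47 \left(-9 - 210\right) + \sqrt{-39} = 47 \left(-219\right) + i \sqrt{39} = -10293 + i \sqrt{39}$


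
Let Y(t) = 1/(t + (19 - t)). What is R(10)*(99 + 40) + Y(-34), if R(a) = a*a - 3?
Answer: 256178/19 ≈ 13483.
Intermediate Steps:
Y(t) = 1/19
R(a) = -3 + a² (R(a) = a² - 3 = -3 + a²)
R(10)*(99 + 40) + Y(-34) = (-3 + 10²)*(99 + 40) + 1/19 = (-3 + 100)*139 + 1/19 = 97*139 + 1/19 = 13483 + 1/19 = 256178/19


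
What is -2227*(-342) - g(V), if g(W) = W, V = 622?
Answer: 761012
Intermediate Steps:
-2227*(-342) - g(V) = -2227*(-342) - 1*622 = 761634 - 622 = 761012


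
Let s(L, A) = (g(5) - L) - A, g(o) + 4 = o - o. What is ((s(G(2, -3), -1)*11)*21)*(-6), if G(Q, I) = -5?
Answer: -2772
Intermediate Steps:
g(o) = -4 (g(o) = -4 + (o - o) = -4 + 0 = -4)
s(L, A) = -4 - A - L (s(L, A) = (-4 - L) - A = -4 - A - L)
((s(G(2, -3), -1)*11)*21)*(-6) = (((-4 - 1*(-1) - 1*(-5))*11)*21)*(-6) = (((-4 + 1 + 5)*11)*21)*(-6) = ((2*11)*21)*(-6) = (22*21)*(-6) = 462*(-6) = -2772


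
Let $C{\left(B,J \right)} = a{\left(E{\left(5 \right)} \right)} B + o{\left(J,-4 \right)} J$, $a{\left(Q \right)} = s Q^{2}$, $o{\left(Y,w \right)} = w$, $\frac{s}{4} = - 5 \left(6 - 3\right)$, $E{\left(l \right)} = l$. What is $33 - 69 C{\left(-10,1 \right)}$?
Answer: $-1034691$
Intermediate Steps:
$s = -60$ ($s = 4 \left(- 5 \left(6 - 3\right)\right) = 4 \left(\left(-5\right) 3\right) = 4 \left(-15\right) = -60$)
$a{\left(Q \right)} = - 60 Q^{2}$
$C{\left(B,J \right)} = - 1500 B - 4 J$ ($C{\left(B,J \right)} = - 60 \cdot 5^{2} B - 4 J = \left(-60\right) 25 B - 4 J = - 1500 B - 4 J$)
$33 - 69 C{\left(-10,1 \right)} = 33 - 69 \left(\left(-1500\right) \left(-10\right) - 4\right) = 33 - 69 \left(15000 - 4\right) = 33 - 1034724 = -1034691$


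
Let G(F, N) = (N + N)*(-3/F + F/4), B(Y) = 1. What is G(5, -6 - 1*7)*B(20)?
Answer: -169/10 ≈ -16.900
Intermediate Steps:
G(F, N) = 2*N*(-3/F + F/4) (G(F, N) = (2*N)*(-3/F + F*(¼)) = (2*N)*(-3/F + F/4) = 2*N*(-3/F + F/4))
G(5, -6 - 1*7)*B(20) = ((½)*(-6 - 1*7)*(-12 + 5²)/5)*1 = ((½)*(-6 - 7)*(⅕)*(-12 + 25))*1 = ((½)*(-13)*(⅕)*13)*1 = -169/10*1 = -169/10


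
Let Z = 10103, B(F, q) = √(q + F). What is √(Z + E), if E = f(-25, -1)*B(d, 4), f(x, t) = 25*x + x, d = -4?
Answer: √10103 ≈ 100.51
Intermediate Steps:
B(F, q) = √(F + q)
f(x, t) = 26*x
E = 0 (E = (26*(-25))*√(-4 + 4) = -650*√0 = -650*0 = 0)
√(Z + E) = √(10103 + 0) = √10103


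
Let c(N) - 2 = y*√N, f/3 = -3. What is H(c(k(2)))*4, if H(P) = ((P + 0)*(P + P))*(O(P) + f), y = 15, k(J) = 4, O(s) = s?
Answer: 188416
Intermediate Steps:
f = -9 (f = 3*(-3) = -9)
c(N) = 2 + 15*√N
H(P) = 2*P²*(-9 + P) (H(P) = ((P + 0)*(P + P))*(P - 9) = (P*(2*P))*(-9 + P) = (2*P²)*(-9 + P) = 2*P²*(-9 + P))
H(c(k(2)))*4 = (2*(2 + 15*√4)²*(-9 + (2 + 15*√4)))*4 = (2*(2 + 15*2)²*(-9 + (2 + 15*2)))*4 = (2*(2 + 30)²*(-9 + (2 + 30)))*4 = (2*32²*(-9 + 32))*4 = (2*1024*23)*4 = 47104*4 = 188416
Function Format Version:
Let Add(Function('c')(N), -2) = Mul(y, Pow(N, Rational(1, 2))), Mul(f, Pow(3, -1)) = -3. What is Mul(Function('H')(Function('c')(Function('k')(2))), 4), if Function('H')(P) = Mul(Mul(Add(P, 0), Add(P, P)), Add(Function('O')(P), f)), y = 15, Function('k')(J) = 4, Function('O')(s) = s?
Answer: 188416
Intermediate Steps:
f = -9 (f = Mul(3, -3) = -9)
Function('c')(N) = Add(2, Mul(15, Pow(N, Rational(1, 2))))
Function('H')(P) = Mul(2, Pow(P, 2), Add(-9, P)) (Function('H')(P) = Mul(Mul(Add(P, 0), Add(P, P)), Add(P, -9)) = Mul(Mul(P, Mul(2, P)), Add(-9, P)) = Mul(Mul(2, Pow(P, 2)), Add(-9, P)) = Mul(2, Pow(P, 2), Add(-9, P)))
Mul(Function('H')(Function('c')(Function('k')(2))), 4) = Mul(Mul(2, Pow(Add(2, Mul(15, Pow(4, Rational(1, 2)))), 2), Add(-9, Add(2, Mul(15, Pow(4, Rational(1, 2)))))), 4) = Mul(Mul(2, Pow(Add(2, Mul(15, 2)), 2), Add(-9, Add(2, Mul(15, 2)))), 4) = Mul(Mul(2, Pow(Add(2, 30), 2), Add(-9, Add(2, 30))), 4) = Mul(Mul(2, Pow(32, 2), Add(-9, 32)), 4) = Mul(Mul(2, 1024, 23), 4) = Mul(47104, 4) = 188416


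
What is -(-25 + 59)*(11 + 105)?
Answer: -3944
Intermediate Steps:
-(-25 + 59)*(11 + 105) = -34*116 = -1*3944 = -3944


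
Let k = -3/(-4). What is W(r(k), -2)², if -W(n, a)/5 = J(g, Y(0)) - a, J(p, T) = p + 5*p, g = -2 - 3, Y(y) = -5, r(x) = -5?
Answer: 19600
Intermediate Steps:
k = ¾ (k = -3*(-¼) = ¾ ≈ 0.75000)
g = -5
J(p, T) = 6*p
W(n, a) = 150 + 5*a (W(n, a) = -5*(6*(-5) - a) = -5*(-30 - a) = 150 + 5*a)
W(r(k), -2)² = (150 + 5*(-2))² = (150 - 10)² = 140² = 19600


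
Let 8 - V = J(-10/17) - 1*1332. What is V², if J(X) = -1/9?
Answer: 145467721/81 ≈ 1.7959e+6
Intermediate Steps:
J(X) = -⅑ (J(X) = -1*⅑ = -⅑)
V = 12061/9 (V = 8 - (-⅑ - 1*1332) = 8 - (-⅑ - 1332) = 8 - 1*(-11989/9) = 8 + 11989/9 = 12061/9 ≈ 1340.1)
V² = (12061/9)² = 145467721/81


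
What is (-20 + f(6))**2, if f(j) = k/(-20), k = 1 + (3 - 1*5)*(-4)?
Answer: 167281/400 ≈ 418.20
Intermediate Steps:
k = 9 (k = 1 + (3 - 5)*(-4) = 1 - 2*(-4) = 1 + 8 = 9)
f(j) = -9/20 (f(j) = 9/(-20) = 9*(-1/20) = -9/20)
(-20 + f(6))**2 = (-20 - 9/20)**2 = (-409/20)**2 = 167281/400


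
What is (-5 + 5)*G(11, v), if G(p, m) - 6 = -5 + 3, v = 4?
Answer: 0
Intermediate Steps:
G(p, m) = 4 (G(p, m) = 6 + (-5 + 3) = 6 - 2 = 4)
(-5 + 5)*G(11, v) = (-5 + 5)*4 = 0*4 = 0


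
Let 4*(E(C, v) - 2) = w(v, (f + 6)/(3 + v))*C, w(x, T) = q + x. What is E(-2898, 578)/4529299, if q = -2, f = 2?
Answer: -417310/4529299 ≈ -0.092136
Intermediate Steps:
w(x, T) = -2 + x
E(C, v) = 2 + C*(-2 + v)/4 (E(C, v) = 2 + ((-2 + v)*C)/4 = 2 + (C*(-2 + v))/4 = 2 + C*(-2 + v)/4)
E(-2898, 578)/4529299 = (2 + (¼)*(-2898)*(-2 + 578))/4529299 = (2 + (¼)*(-2898)*576)*(1/4529299) = (2 - 417312)*(1/4529299) = -417310*1/4529299 = -417310/4529299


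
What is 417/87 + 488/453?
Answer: 77119/13137 ≈ 5.8704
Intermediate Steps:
417/87 + 488/453 = 417*(1/87) + 488*(1/453) = 139/29 + 488/453 = 77119/13137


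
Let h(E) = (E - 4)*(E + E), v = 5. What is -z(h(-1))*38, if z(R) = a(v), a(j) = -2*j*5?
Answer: 1900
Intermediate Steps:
h(E) = 2*E*(-4 + E) (h(E) = (-4 + E)*(2*E) = 2*E*(-4 + E))
a(j) = -10*j
z(R) = -50 (z(R) = -10*5 = -50)
-z(h(-1))*38 = -(-50)*38 = -1*(-1900) = 1900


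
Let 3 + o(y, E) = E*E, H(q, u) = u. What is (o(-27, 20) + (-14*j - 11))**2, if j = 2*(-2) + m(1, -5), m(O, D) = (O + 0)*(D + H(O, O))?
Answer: 248004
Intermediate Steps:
o(y, E) = -3 + E**2 (o(y, E) = -3 + E*E = -3 + E**2)
m(O, D) = O*(D + O) (m(O, D) = (O + 0)*(D + O) = O*(D + O))
j = -8 (j = 2*(-2) + 1*(-5 + 1) = -4 + 1*(-4) = -4 - 4 = -8)
(o(-27, 20) + (-14*j - 11))**2 = ((-3 + 20**2) + (-14*(-8) - 11))**2 = ((-3 + 400) + (112 - 11))**2 = (397 + 101)**2 = 498**2 = 248004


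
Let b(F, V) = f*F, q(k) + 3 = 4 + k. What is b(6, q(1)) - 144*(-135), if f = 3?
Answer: 19458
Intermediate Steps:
q(k) = 1 + k (q(k) = -3 + (4 + k) = 1 + k)
b(F, V) = 3*F
b(6, q(1)) - 144*(-135) = 3*6 - 144*(-135) = 18 + 19440 = 19458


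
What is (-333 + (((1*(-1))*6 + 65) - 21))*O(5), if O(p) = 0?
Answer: 0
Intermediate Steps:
(-333 + (((1*(-1))*6 + 65) - 21))*O(5) = (-333 + (((1*(-1))*6 + 65) - 21))*0 = (-333 + ((-1*6 + 65) - 21))*0 = (-333 + ((-6 + 65) - 21))*0 = (-333 + (59 - 21))*0 = (-333 + 38)*0 = -295*0 = 0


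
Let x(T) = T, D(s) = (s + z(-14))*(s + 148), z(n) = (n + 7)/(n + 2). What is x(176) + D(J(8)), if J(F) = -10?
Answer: -2247/2 ≈ -1123.5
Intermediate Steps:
z(n) = (7 + n)/(2 + n)
D(s) = (148 + s)*(7/12 + s) (D(s) = (s + (7 - 14)/(2 - 14))*(s + 148) = (s - 7/(-12))*(148 + s) = (s - 1/12*(-7))*(148 + s) = (s + 7/12)*(148 + s) = (7/12 + s)*(148 + s) = (148 + s)*(7/12 + s))
x(176) + D(J(8)) = 176 + (259/3 + (-10)² + (1783/12)*(-10)) = 176 + (259/3 + 100 - 8915/6) = 176 - 2599/2 = -2247/2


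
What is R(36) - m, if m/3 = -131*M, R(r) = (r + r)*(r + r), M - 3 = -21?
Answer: -1890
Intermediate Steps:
M = -18 (M = 3 - 21 = -18)
R(r) = 4*r² (R(r) = (2*r)*(2*r) = 4*r²)
m = 7074 (m = 3*(-131*(-18)) = 3*2358 = 7074)
R(36) - m = 4*36² - 1*7074 = 4*1296 - 7074 = 5184 - 7074 = -1890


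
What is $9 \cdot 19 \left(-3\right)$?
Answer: $-513$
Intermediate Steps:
$9 \cdot 19 \left(-3\right) = 171 \left(-3\right) = -513$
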